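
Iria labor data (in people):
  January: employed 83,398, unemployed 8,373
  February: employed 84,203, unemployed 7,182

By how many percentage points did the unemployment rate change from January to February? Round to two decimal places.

January: labor force = 83,398 + 8,373 = 91,771; u = 8,373/91,771 = 9.12%.
February: labor force = 84,203 + 7,182 = 91,385; u = 7,182/91,385 = 7.86%.
Change = 7.86% − 9.12% = −1.26 pp.

The unemployment rate changed by −1.26 percentage points.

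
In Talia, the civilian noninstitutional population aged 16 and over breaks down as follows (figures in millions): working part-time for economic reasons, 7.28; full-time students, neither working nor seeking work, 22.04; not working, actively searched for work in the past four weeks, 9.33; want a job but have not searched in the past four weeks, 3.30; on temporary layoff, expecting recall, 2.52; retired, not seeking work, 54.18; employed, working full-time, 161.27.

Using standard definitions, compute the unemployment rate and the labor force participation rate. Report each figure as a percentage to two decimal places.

Unemployment rate ≈ 6.57%; labor force participation rate ≈ 69.41%.

Employed = 7.28 + 161.27 = 168.55 million (anyone who worked, including part-time for economic reasons, counts as employed).
Unemployed = 9.33 + 2.52 = 11.85 million (jobless and actively searching, or on temporary layoff).
Labor force = 168.55 + 11.85 = 180.40 million.
Not in labor force = 22.04 + 3.30 + 54.18 = 79.52 million (those not working and not actively searching are outside the labor force — including those who want a job but have given up searching).
Civilian working-age population = 180.40 + 79.52 = 259.92 million.
Unemployment rate = 11.85 / 180.40 = 6.57%.
Labor force participation rate = 180.40 / 259.92 = 69.41%.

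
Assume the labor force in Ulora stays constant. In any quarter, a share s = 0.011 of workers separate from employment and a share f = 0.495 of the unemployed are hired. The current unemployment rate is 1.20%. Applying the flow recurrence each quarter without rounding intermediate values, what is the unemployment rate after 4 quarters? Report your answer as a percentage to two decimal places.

Unemployment rate after four quarters ≈ 2.12%.

With a fixed labor force, u_{t+1} = u_t + s·(1−u_t) − f·u_t = u_t·(1−s−f) + s.
Here 1−s−f = 0.494 and s = 0.011.
u_1 = 0.012000 × 0.494 + 0.011 = 0.016928.
u_2 = 0.016928 × 0.494 + 0.011 = 0.019362.
u_3 = 0.019362 × 0.494 + 0.011 = 0.020565.
u_4 = 0.020565 × 0.494 + 0.011 = 0.021159.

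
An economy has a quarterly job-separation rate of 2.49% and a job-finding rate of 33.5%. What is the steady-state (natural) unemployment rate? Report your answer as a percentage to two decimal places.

At steady state the flows balance: s·E = f·U, so U/(E+U) = s/(s+f).
u* = 2.49 / (2.49 + 33.5) = 2.49 / 35.99 = 6.92%.

Steady-state unemployment rate ≈ 6.92%.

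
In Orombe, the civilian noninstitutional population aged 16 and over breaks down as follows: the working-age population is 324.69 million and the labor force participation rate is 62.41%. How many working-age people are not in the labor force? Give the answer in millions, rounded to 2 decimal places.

About 122.05 million are not in the labor force.

Share not in the labor force = 1 − 0.6241 = 0.3759.
Not in labor force = 0.3759 × 324.69 ≈ 122.05 million.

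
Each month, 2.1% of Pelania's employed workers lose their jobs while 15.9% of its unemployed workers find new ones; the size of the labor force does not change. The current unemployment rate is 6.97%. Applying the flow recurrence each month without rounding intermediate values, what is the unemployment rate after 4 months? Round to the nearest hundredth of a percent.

With a fixed labor force, u_{t+1} = u_t + s·(1−u_t) − f·u_t = u_t·(1−s−f) + s.
Here 1−s−f = 0.820 and s = 0.021.
u_1 = 0.069700 × 0.820 + 0.021 = 0.078154.
u_2 = 0.078154 × 0.820 + 0.021 = 0.085086.
u_3 = 0.085086 × 0.820 + 0.021 = 0.090771.
u_4 = 0.090771 × 0.820 + 0.021 = 0.095432.

Unemployment rate after four months ≈ 9.54%.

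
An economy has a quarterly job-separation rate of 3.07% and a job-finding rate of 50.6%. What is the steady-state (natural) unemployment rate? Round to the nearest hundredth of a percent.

At steady state the flows balance: s·E = f·U, so U/(E+U) = s/(s+f).
u* = 3.07 / (3.07 + 50.6) = 3.07 / 53.67 = 5.72%.

Steady-state unemployment rate ≈ 5.72%.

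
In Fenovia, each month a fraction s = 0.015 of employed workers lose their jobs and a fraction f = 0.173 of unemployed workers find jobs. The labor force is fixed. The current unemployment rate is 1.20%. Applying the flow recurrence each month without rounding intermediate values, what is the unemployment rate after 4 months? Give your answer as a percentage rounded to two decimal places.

With a fixed labor force, u_{t+1} = u_t + s·(1−u_t) − f·u_t = u_t·(1−s−f) + s.
Here 1−s−f = 0.812 and s = 0.015.
u_1 = 0.012000 × 0.812 + 0.015 = 0.024744.
u_2 = 0.024744 × 0.812 + 0.015 = 0.035092.
u_3 = 0.035092 × 0.812 + 0.015 = 0.043495.
u_4 = 0.043495 × 0.812 + 0.015 = 0.050318.

Unemployment rate after four months ≈ 5.03%.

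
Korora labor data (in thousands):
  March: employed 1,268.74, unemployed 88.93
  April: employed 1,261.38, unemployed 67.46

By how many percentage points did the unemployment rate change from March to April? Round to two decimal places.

March: labor force = 1,268.74 + 88.93 = 1,357.67; u = 88.93/1,357.67 = 6.55%.
April: labor force = 1,261.38 + 67.46 = 1,328.84; u = 67.46/1,328.84 = 5.08%.
Change = 5.08% − 6.55% = −1.47 pp.

The unemployment rate changed by −1.47 percentage points.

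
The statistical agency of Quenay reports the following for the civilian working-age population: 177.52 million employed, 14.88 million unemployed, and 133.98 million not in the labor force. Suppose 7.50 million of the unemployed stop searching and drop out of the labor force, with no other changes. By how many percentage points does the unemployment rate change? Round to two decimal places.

The unemployment rate changes by −3.74 percentage points.

Initially, labor force = 177.52 + 14.88 = 192.40 million, so u = 14.88/192.40 = 7.73%.
After the change, unemployed and labor force both fall by 7.50 → E = 177.52, U = 7.38, labor force = 184.90 million.
New unemployment rate = 7.38 / 184.90 = 3.99%.
Change = 3.99% − 7.73% = −3.74 percentage points.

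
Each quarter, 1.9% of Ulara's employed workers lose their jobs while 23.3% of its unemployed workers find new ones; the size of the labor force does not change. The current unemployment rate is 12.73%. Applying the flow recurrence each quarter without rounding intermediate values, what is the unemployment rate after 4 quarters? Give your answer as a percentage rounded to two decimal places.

Unemployment rate after four quarters ≈ 9.16%.

With a fixed labor force, u_{t+1} = u_t + s·(1−u_t) − f·u_t = u_t·(1−s−f) + s.
Here 1−s−f = 0.748 and s = 0.019.
u_1 = 0.127300 × 0.748 + 0.019 = 0.114220.
u_2 = 0.114220 × 0.748 + 0.019 = 0.104437.
u_3 = 0.104437 × 0.748 + 0.019 = 0.097119.
u_4 = 0.097119 × 0.748 + 0.019 = 0.091645.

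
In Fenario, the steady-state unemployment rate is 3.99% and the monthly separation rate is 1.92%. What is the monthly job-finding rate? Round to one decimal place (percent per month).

From u* = s/(s+f): f = s·(1−u)/u.
f = 1.92 × (1 − 0.0399) / 0.0399 = 1.8434 / 0.0399 ≈ 46.2% per month.

Job-finding rate ≈ 46.2% per month.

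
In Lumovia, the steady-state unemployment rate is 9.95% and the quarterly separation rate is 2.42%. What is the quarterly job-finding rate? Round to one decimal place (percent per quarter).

From u* = s/(s+f): f = s·(1−u)/u.
f = 2.42 × (1 − 0.0995) / 0.0995 = 2.1792 / 0.0995 ≈ 21.9% per quarter.

Job-finding rate ≈ 21.9% per quarter.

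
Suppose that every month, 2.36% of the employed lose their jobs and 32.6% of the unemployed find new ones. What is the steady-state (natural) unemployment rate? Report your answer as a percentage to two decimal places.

Steady-state unemployment rate ≈ 6.75%.

At steady state the flows balance: s·E = f·U, so U/(E+U) = s/(s+f).
u* = 2.36 / (2.36 + 32.6) = 2.36 / 34.96 = 6.75%.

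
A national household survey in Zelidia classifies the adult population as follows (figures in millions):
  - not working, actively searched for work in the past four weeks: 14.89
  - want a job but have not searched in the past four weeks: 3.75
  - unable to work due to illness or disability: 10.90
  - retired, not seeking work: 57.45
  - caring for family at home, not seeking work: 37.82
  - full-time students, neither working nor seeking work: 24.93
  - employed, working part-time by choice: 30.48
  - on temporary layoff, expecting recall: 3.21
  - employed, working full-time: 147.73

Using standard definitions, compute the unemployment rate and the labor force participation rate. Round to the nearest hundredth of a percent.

Unemployment rate ≈ 9.22%; labor force participation rate ≈ 59.28%.

Employed = 30.48 + 147.73 = 178.21 million.
Unemployed = 14.89 + 3.21 = 18.10 million (jobless and actively searching, or on temporary layoff).
Labor force = 178.21 + 18.10 = 196.31 million.
Not in labor force = 3.75 + 10.90 + 57.45 + 37.82 + 24.93 = 134.85 million (those not working and not actively searching are outside the labor force — including those who want a job but have given up searching).
Civilian working-age population = 196.31 + 134.85 = 331.16 million.
Unemployment rate = 18.10 / 196.31 = 9.22%.
Labor force participation rate = 196.31 / 331.16 = 59.28%.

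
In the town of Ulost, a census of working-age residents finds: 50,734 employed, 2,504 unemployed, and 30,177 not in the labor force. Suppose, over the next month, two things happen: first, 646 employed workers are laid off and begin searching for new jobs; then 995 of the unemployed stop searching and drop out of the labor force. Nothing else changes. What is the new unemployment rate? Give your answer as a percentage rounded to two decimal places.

Initially, labor force = 50,734 + 2,504 = 53,238, so u = 2,504/53,238 = 4.70%.
After the first change, employed falls and unemployed rises by 646; labor force unchanged → E = 50,088, U = 3,150, labor force = 53,238.
After the second change, unemployed and labor force both fall by 995 → E = 50,088, U = 2,155, labor force = 52,243.
New unemployment rate = 2,155 / 52,243 = 4.12%.

New unemployment rate ≈ 4.12%.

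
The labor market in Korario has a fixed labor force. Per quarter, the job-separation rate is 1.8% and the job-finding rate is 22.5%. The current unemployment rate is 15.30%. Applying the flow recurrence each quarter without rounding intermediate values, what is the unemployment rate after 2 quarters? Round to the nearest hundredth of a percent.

Unemployment rate after two quarters ≈ 11.93%.

With a fixed labor force, u_{t+1} = u_t + s·(1−u_t) − f·u_t = u_t·(1−s−f) + s.
Here 1−s−f = 0.757 and s = 0.018.
u_1 = 0.153000 × 0.757 + 0.018 = 0.133821.
u_2 = 0.133821 × 0.757 + 0.018 = 0.119302.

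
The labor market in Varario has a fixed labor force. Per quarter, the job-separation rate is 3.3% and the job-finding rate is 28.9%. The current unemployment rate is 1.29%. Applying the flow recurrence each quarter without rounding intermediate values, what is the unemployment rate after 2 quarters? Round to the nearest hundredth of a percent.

With a fixed labor force, u_{t+1} = u_t + s·(1−u_t) − f·u_t = u_t·(1−s−f) + s.
Here 1−s−f = 0.678 and s = 0.033.
u_1 = 0.012900 × 0.678 + 0.033 = 0.041746.
u_2 = 0.041746 × 0.678 + 0.033 = 0.061304.

Unemployment rate after two quarters ≈ 6.13%.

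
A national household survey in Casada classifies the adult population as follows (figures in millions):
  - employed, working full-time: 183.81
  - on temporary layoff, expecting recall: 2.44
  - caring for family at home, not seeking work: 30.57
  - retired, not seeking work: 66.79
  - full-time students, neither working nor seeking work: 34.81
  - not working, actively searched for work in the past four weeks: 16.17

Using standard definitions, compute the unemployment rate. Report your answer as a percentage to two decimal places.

Employed = 183.81 million.
Unemployed = 2.44 + 16.17 = 18.61 million (jobless and actively searching, or on temporary layoff).
Labor force = 183.81 + 18.61 = 202.42 million.
Unemployment rate = 18.61 / 202.42 = 9.19%.

Unemployment rate ≈ 9.19%.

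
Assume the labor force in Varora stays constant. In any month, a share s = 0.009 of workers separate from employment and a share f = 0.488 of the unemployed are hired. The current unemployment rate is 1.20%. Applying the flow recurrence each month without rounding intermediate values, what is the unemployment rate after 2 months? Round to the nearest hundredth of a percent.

With a fixed labor force, u_{t+1} = u_t + s·(1−u_t) − f·u_t = u_t·(1−s−f) + s.
Here 1−s−f = 0.503 and s = 0.009.
u_1 = 0.012000 × 0.503 + 0.009 = 0.015036.
u_2 = 0.015036 × 0.503 + 0.009 = 0.016563.

Unemployment rate after two months ≈ 1.66%.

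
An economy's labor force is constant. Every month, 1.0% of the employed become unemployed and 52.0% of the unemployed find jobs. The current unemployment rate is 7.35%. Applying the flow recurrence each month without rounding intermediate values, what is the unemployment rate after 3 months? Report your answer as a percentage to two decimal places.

Unemployment rate after three months ≈ 2.45%.

With a fixed labor force, u_{t+1} = u_t + s·(1−u_t) − f·u_t = u_t·(1−s−f) + s.
Here 1−s−f = 0.470 and s = 0.010.
u_1 = 0.073500 × 0.470 + 0.010 = 0.044545.
u_2 = 0.044545 × 0.470 + 0.010 = 0.030936.
u_3 = 0.030936 × 0.470 + 0.010 = 0.024540.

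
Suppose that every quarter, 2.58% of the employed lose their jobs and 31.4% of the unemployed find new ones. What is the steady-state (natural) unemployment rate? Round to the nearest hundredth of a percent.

At steady state the flows balance: s·E = f·U, so U/(E+U) = s/(s+f).
u* = 2.58 / (2.58 + 31.4) = 2.58 / 33.98 = 7.59%.

Steady-state unemployment rate ≈ 7.59%.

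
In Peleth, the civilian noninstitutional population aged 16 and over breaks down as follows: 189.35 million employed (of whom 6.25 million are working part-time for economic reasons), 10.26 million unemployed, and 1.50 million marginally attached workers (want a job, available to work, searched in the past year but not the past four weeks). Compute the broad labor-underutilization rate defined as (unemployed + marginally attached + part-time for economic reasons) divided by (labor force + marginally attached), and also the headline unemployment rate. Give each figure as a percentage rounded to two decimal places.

Broad underutilization rate ≈ 8.96%; headline unemployment rate ≈ 5.14%.

Labor force = 189.35 + 10.26 = 199.61 million.
Numerator = 10.26 + 1.50 + 6.25 = 18.01 million.
Denominator = 199.61 + 1.50 = 201.11 million.
Broad rate = 18.01 / 201.11 = 8.96%.
Headline unemployment rate = 10.26 / 199.61 = 5.14%.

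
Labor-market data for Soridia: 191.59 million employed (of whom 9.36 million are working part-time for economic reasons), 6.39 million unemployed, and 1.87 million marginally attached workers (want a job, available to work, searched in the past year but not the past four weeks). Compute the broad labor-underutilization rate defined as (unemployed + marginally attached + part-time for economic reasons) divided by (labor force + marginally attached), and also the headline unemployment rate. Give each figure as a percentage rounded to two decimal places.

Labor force = 191.59 + 6.39 = 197.98 million.
Numerator = 6.39 + 1.87 + 9.36 = 17.62 million.
Denominator = 197.98 + 1.87 = 199.85 million.
Broad rate = 17.62 / 199.85 = 8.82%.
Headline unemployment rate = 6.39 / 197.98 = 3.23%.

Broad underutilization rate ≈ 8.82%; headline unemployment rate ≈ 3.23%.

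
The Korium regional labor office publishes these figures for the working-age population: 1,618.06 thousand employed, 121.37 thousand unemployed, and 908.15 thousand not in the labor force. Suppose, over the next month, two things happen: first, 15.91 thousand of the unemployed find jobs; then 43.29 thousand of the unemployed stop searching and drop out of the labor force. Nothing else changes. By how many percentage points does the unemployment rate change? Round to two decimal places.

Initially, labor force = 1,618.06 + 121.37 = 1,739.43 thousand, so u = 121.37/1,739.43 = 6.98%.
After the first change, unemployed falls and employed rises by 15.91; labor force unchanged → E = 1,633.97, U = 105.46, labor force = 1,739.43 thousand.
After the second change, unemployed and labor force both fall by 43.29 → E = 1,633.97, U = 62.17, labor force = 1,696.14 thousand.
New unemployment rate = 62.17 / 1,696.14 = 3.67%.
Change = 3.67% − 6.98% = −3.31 percentage points.

The unemployment rate changes by −3.31 percentage points.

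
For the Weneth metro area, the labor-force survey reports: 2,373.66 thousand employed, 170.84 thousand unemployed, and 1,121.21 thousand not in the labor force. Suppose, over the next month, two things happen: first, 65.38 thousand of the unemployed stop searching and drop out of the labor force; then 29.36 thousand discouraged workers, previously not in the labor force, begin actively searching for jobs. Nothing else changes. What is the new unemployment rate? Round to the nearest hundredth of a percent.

Initially, labor force = 2,373.66 + 170.84 = 2,544.50 thousand, so u = 170.84/2,544.50 = 6.71%.
After the first change, unemployed and labor force both fall by 65.38 → E = 2,373.66, U = 105.46, labor force = 2,479.12 thousand.
After the second change, unemployed and labor force both rise by 29.36 → E = 2,373.66, U = 134.82, labor force = 2,508.48 thousand.
New unemployment rate = 134.82 / 2,508.48 = 5.37%.

New unemployment rate ≈ 5.37%.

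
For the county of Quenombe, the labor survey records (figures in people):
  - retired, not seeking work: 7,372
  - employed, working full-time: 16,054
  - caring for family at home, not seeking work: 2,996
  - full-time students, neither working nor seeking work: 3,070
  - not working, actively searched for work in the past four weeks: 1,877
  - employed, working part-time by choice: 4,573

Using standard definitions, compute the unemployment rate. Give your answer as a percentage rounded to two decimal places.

Employed = 16,054 + 4,573 = 20,627.
Unemployed = 1,877.
Labor force = 20,627 + 1,877 = 22,504.
Unemployment rate = 1,877 / 22,504 = 8.34%.

Unemployment rate ≈ 8.34%.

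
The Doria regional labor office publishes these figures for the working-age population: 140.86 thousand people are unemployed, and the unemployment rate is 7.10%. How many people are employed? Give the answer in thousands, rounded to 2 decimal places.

About 1,843.08 thousand are employed.

Labor force = U / u = 140.86 / 0.0710 ≈ 1,983.94 thousand.
Employed = labor force − unemployed = 1,983.94 − 140.86 = 1,843.08 thousand.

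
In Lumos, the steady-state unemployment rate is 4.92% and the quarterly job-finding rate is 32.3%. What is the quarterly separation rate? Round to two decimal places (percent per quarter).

From u* = s/(s+f): s = u·f/(1−u).
s = 0.0492 × 32.3 / (1 − 0.0492) = 1.5892 / 0.9508 ≈ 1.67% per quarter.

Separation rate ≈ 1.67% per quarter.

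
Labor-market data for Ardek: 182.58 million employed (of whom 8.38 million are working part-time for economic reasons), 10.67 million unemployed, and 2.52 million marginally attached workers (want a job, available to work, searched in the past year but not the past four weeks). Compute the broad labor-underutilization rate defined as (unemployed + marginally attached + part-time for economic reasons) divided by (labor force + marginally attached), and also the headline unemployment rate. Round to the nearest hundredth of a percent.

Broad underutilization rate ≈ 11.02%; headline unemployment rate ≈ 5.52%.

Labor force = 182.58 + 10.67 = 193.25 million.
Numerator = 10.67 + 2.52 + 8.38 = 21.57 million.
Denominator = 193.25 + 2.52 = 195.77 million.
Broad rate = 21.57 / 195.77 = 11.02%.
Headline unemployment rate = 10.67 / 193.25 = 5.52%.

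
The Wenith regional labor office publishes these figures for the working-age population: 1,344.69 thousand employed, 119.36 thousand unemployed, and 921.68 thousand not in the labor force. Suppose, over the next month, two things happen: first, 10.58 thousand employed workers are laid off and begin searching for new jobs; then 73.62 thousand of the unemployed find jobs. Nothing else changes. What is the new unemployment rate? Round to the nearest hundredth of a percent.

New unemployment rate ≈ 3.85%.

Initially, labor force = 1,344.69 + 119.36 = 1,464.05 thousand, so u = 119.36/1,464.05 = 8.15%.
After the first change, employed falls and unemployed rises by 10.58; labor force unchanged → E = 1,334.11, U = 129.94, labor force = 1,464.05 thousand.
After the second change, unemployed falls and employed rises by 73.62; labor force unchanged → E = 1,407.73, U = 56.32, labor force = 1,464.05 thousand.
New unemployment rate = 56.32 / 1,464.05 = 3.85%.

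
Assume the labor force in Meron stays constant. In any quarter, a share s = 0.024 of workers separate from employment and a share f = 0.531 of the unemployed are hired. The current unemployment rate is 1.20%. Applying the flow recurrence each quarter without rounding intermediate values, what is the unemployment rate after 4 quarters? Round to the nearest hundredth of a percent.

With a fixed labor force, u_{t+1} = u_t + s·(1−u_t) − f·u_t = u_t·(1−s−f) + s.
Here 1−s−f = 0.445 and s = 0.024.
u_1 = 0.012000 × 0.445 + 0.024 = 0.029340.
u_2 = 0.029340 × 0.445 + 0.024 = 0.037056.
u_3 = 0.037056 × 0.445 + 0.024 = 0.040490.
u_4 = 0.040490 × 0.445 + 0.024 = 0.042018.

Unemployment rate after four quarters ≈ 4.20%.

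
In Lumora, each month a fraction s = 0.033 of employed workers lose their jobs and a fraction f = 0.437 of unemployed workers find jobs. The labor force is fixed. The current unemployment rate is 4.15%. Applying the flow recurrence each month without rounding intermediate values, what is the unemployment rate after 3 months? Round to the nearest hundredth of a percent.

With a fixed labor force, u_{t+1} = u_t + s·(1−u_t) − f·u_t = u_t·(1−s−f) + s.
Here 1−s−f = 0.530 and s = 0.033.
u_1 = 0.041500 × 0.530 + 0.033 = 0.054995.
u_2 = 0.054995 × 0.530 + 0.033 = 0.062147.
u_3 = 0.062147 × 0.530 + 0.033 = 0.065938.

Unemployment rate after three months ≈ 6.59%.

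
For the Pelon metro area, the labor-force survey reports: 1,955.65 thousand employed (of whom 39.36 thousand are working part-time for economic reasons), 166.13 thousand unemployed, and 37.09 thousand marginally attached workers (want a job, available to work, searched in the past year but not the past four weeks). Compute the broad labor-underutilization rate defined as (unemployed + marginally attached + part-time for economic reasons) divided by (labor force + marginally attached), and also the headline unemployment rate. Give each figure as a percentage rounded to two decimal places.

Labor force = 1,955.65 + 166.13 = 2,121.78 thousand.
Numerator = 166.13 + 37.09 + 39.36 = 242.58 thousand.
Denominator = 2,121.78 + 37.09 = 2,158.87 thousand.
Broad rate = 242.58 / 2,158.87 = 11.24%.
Headline unemployment rate = 166.13 / 2,121.78 = 7.83%.

Broad underutilization rate ≈ 11.24%; headline unemployment rate ≈ 7.83%.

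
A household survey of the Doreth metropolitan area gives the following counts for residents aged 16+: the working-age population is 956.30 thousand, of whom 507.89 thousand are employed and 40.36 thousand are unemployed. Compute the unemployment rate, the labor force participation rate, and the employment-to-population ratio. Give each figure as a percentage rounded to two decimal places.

Labor force = employed + unemployed = 507.89 + 40.36 = 548.25 thousand.
Unemployment rate = 40.36 / 548.25 = 7.36%.
Labor force participation rate = 548.25 / 956.30 = 57.33%.
Employment-population ratio = 507.89 / 956.30 = 53.11%.

Unemployment rate ≈ 7.36%; labor force participation rate ≈ 57.33%; employment-population ratio ≈ 53.11%.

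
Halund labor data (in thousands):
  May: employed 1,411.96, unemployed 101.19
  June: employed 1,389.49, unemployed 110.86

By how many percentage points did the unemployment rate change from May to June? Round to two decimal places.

The unemployment rate changed by +0.70 percentage points.

May: labor force = 1,411.96 + 101.19 = 1,513.15; u = 101.19/1,513.15 = 6.69%.
June: labor force = 1,389.49 + 110.86 = 1,500.35; u = 110.86/1,500.35 = 7.39%.
Change = 7.39% − 6.69% = +0.70 pp.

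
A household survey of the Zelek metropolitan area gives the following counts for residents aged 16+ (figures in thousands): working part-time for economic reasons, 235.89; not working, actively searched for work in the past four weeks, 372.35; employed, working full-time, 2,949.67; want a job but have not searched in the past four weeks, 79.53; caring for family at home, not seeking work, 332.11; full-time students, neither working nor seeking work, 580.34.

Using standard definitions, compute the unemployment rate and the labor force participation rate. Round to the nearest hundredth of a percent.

Employed = 235.89 + 2,949.67 = 3,185.56 thousand (anyone who worked, including part-time for economic reasons, counts as employed).
Unemployed = 372.35 thousand.
Labor force = 3,185.56 + 372.35 = 3,557.91 thousand.
Not in labor force = 79.53 + 332.11 + 580.34 = 991.98 thousand (those not working and not actively searching are outside the labor force — including those who want a job but have given up searching).
Civilian working-age population = 3,557.91 + 991.98 = 4,549.89 thousand.
Unemployment rate = 372.35 / 3,557.91 = 10.47%.
Labor force participation rate = 3,557.91 / 4,549.89 = 78.20%.

Unemployment rate ≈ 10.47%; labor force participation rate ≈ 78.20%.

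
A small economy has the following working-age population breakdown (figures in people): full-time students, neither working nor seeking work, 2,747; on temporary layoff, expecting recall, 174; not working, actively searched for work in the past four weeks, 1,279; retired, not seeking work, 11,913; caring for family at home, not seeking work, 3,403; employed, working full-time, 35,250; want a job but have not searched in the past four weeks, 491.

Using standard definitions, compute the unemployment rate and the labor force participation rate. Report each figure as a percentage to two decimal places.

Unemployment rate ≈ 3.96%; labor force participation rate ≈ 66.42%.

Employed = 35,250.
Unemployed = 174 + 1,279 = 1,453 (jobless and actively searching, or on temporary layoff).
Labor force = 35,250 + 1,453 = 36,703.
Not in labor force = 2,747 + 11,913 + 3,403 + 491 = 18,554 (those not working and not actively searching are outside the labor force — including those who want a job but have given up searching).
Civilian working-age population = 36,703 + 18,554 = 55,257.
Unemployment rate = 1,453 / 36,703 = 3.96%.
Labor force participation rate = 36,703 / 55,257 = 66.42%.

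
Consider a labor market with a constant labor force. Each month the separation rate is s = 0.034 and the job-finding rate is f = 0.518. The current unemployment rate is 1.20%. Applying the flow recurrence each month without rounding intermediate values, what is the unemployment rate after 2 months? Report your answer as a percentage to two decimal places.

With a fixed labor force, u_{t+1} = u_t + s·(1−u_t) − f·u_t = u_t·(1−s−f) + s.
Here 1−s−f = 0.448 and s = 0.034.
u_1 = 0.012000 × 0.448 + 0.034 = 0.039376.
u_2 = 0.039376 × 0.448 + 0.034 = 0.051640.

Unemployment rate after two months ≈ 5.16%.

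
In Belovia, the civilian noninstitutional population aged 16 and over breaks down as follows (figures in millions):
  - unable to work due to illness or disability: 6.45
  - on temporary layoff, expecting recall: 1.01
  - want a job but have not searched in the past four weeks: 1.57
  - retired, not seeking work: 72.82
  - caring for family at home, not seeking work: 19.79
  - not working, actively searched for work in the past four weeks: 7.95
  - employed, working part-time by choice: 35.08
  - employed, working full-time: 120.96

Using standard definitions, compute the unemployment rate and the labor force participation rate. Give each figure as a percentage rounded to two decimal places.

Unemployment rate ≈ 5.43%; labor force participation rate ≈ 62.12%.

Employed = 35.08 + 120.96 = 156.04 million.
Unemployed = 1.01 + 7.95 = 8.96 million (jobless and actively searching, or on temporary layoff).
Labor force = 156.04 + 8.96 = 165.00 million.
Not in labor force = 6.45 + 1.57 + 72.82 + 19.79 = 100.63 million (those not working and not actively searching are outside the labor force — including those who want a job but have given up searching).
Civilian working-age population = 165.00 + 100.63 = 265.63 million.
Unemployment rate = 8.96 / 165.00 = 5.43%.
Labor force participation rate = 165.00 / 265.63 = 62.12%.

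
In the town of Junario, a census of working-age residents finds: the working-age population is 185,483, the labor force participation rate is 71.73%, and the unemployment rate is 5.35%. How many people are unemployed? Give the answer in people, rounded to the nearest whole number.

About 7,118 are unemployed.

Labor force = 0.7173 × 185,483 = 133,047.
Unemployed = 0.0535 × 133,047 ≈ 7,118.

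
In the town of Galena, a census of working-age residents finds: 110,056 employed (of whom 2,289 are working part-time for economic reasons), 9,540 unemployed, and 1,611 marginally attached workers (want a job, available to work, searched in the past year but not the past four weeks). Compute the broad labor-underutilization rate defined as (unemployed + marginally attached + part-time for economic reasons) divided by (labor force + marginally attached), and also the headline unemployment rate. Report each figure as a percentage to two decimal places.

Labor force = 110,056 + 9,540 = 119,596.
Numerator = 9,540 + 1,611 + 2,289 = 13,440.
Denominator = 119,596 + 1,611 = 121,207.
Broad rate = 13,440 / 121,207 = 11.09%.
Headline unemployment rate = 9,540 / 119,596 = 7.98%.

Broad underutilization rate ≈ 11.09%; headline unemployment rate ≈ 7.98%.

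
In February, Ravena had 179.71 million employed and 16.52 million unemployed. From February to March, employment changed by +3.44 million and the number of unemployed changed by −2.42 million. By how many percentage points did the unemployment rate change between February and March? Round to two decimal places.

The unemployment rate changed by −1.27 percentage points.

February: labor force = 179.71 + 16.52 = 196.23; u = 16.52/196.23 = 8.42%.
March: labor force = 183.15 + 14.10 = 197.25; u = 14.10/197.25 = 7.15%.
Change = 7.15% − 8.42% = −1.27 pp.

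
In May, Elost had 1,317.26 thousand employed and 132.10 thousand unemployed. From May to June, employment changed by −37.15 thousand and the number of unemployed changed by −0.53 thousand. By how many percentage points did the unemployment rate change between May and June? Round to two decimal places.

May: labor force = 1,317.26 + 132.10 = 1,449.36; u = 132.10/1,449.36 = 9.11%.
June: labor force = 1,280.11 + 131.57 = 1,411.68; u = 131.57/1,411.68 = 9.32%.
Change = 9.32% − 9.11% = +0.21 pp.

The unemployment rate changed by +0.21 percentage points.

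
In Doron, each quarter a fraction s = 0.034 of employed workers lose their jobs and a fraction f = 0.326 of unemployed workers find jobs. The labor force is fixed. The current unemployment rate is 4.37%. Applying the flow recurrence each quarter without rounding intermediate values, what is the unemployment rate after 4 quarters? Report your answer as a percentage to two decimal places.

Unemployment rate after four quarters ≈ 8.59%.

With a fixed labor force, u_{t+1} = u_t + s·(1−u_t) − f·u_t = u_t·(1−s−f) + s.
Here 1−s−f = 0.640 and s = 0.034.
u_1 = 0.043700 × 0.640 + 0.034 = 0.061968.
u_2 = 0.061968 × 0.640 + 0.034 = 0.073660.
u_3 = 0.073660 × 0.640 + 0.034 = 0.081142.
u_4 = 0.081142 × 0.640 + 0.034 = 0.085931.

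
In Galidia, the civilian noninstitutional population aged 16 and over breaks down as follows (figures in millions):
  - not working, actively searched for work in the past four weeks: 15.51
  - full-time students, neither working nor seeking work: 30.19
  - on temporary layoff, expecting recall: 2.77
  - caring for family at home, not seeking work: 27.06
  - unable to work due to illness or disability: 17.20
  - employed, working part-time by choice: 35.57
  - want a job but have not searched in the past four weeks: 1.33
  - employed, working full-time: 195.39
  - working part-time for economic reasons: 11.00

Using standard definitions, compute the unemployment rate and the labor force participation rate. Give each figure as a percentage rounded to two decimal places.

Employed = 35.57 + 195.39 + 11.00 = 241.96 million (anyone who worked, including part-time for economic reasons, counts as employed).
Unemployed = 15.51 + 2.77 = 18.28 million (jobless and actively searching, or on temporary layoff).
Labor force = 241.96 + 18.28 = 260.24 million.
Not in labor force = 30.19 + 27.06 + 17.20 + 1.33 = 75.78 million (those not working and not actively searching are outside the labor force — including those who want a job but have given up searching).
Civilian working-age population = 260.24 + 75.78 = 336.02 million.
Unemployment rate = 18.28 / 260.24 = 7.02%.
Labor force participation rate = 260.24 / 336.02 = 77.45%.

Unemployment rate ≈ 7.02%; labor force participation rate ≈ 77.45%.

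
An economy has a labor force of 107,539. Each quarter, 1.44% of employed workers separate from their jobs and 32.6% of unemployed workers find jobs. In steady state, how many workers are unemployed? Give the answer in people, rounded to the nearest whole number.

About 4,549 are unemployed in steady state.

Steady-state unemployment rate u* = s/(s+f) = 1.44/(1.44+32.6) = 0.042303.
Unemployed = u* × labor force = 0.042303 × 107,539 ≈ 4,549.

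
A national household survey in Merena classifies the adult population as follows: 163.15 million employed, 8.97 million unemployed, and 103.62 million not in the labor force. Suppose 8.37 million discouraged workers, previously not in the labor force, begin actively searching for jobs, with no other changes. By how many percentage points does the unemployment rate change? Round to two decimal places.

Initially, labor force = 163.15 + 8.97 = 172.12 million, so u = 8.97/172.12 = 5.21%.
After the change, unemployed and labor force both rise by 8.37 → E = 163.15, U = 17.34, labor force = 180.49 million.
New unemployment rate = 17.34 / 180.49 = 9.61%.
Change = 9.61% − 5.21% = +4.40 percentage points.

The unemployment rate changes by +4.40 percentage points.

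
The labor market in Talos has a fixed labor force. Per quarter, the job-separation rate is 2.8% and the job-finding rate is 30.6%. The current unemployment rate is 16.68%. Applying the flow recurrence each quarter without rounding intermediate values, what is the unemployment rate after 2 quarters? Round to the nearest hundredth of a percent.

Unemployment rate after two quarters ≈ 12.06%.

With a fixed labor force, u_{t+1} = u_t + s·(1−u_t) − f·u_t = u_t·(1−s−f) + s.
Here 1−s−f = 0.666 and s = 0.028.
u_1 = 0.166800 × 0.666 + 0.028 = 0.139089.
u_2 = 0.139089 × 0.666 + 0.028 = 0.120633.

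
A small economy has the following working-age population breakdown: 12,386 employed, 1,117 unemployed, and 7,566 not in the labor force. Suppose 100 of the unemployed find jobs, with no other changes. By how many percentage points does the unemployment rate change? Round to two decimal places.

The unemployment rate changes by −0.74 percentage points.

Initially, labor force = 12,386 + 1,117 = 13,503, so u = 1,117/13,503 = 8.27%.
After the change, unemployed falls and employed rises by 100; labor force unchanged → E = 12,486, U = 1,017, labor force = 13,503.
New unemployment rate = 1,017 / 13,503 = 7.53%.
Change = 7.53% − 8.27% = −0.74 percentage points.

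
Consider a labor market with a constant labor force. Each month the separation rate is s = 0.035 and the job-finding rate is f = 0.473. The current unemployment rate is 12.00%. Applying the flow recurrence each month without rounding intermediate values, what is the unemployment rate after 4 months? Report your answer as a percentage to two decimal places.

With a fixed labor force, u_{t+1} = u_t + s·(1−u_t) − f·u_t = u_t·(1−s−f) + s.
Here 1−s−f = 0.492 and s = 0.035.
u_1 = 0.120000 × 0.492 + 0.035 = 0.094040.
u_2 = 0.094040 × 0.492 + 0.035 = 0.081268.
u_3 = 0.081268 × 0.492 + 0.035 = 0.074984.
u_4 = 0.074984 × 0.492 + 0.035 = 0.071892.

Unemployment rate after four months ≈ 7.19%.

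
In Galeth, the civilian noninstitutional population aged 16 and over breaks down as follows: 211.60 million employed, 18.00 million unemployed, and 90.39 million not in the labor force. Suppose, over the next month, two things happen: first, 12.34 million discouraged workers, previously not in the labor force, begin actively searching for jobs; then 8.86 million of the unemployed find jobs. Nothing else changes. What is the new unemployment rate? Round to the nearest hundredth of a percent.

New unemployment rate ≈ 8.88%.

Initially, labor force = 211.60 + 18.00 = 229.60 million, so u = 18.00/229.60 = 7.84%.
After the first change, unemployed and labor force both rise by 12.34 → E = 211.60, U = 30.34, labor force = 241.94 million.
After the second change, unemployed falls and employed rises by 8.86; labor force unchanged → E = 220.46, U = 21.48, labor force = 241.94 million.
New unemployment rate = 21.48 / 241.94 = 8.88%.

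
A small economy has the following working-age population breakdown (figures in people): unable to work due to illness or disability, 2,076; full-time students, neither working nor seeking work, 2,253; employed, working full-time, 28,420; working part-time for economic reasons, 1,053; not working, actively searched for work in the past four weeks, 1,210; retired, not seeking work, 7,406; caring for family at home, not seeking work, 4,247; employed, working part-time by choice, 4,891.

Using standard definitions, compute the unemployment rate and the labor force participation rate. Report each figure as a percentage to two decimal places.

Employed = 28,420 + 1,053 + 4,891 = 34,364 (anyone who worked, including part-time for economic reasons, counts as employed).
Unemployed = 1,210.
Labor force = 34,364 + 1,210 = 35,574.
Not in labor force = 2,076 + 2,253 + 7,406 + 4,247 = 15,982 (those not working and not actively searching are outside the labor force).
Civilian working-age population = 35,574 + 15,982 = 51,556.
Unemployment rate = 1,210 / 35,574 = 3.40%.
Labor force participation rate = 35,574 / 51,556 = 69.00%.

Unemployment rate ≈ 3.40%; labor force participation rate ≈ 69.00%.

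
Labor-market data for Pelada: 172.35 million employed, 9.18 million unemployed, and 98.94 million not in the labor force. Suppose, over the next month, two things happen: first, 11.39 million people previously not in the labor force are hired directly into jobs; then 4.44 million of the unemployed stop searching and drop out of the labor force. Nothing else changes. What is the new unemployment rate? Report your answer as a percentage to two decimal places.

New unemployment rate ≈ 2.51%.

Initially, labor force = 172.35 + 9.18 = 181.53 million, so u = 9.18/181.53 = 5.06%.
After the first change, employed and labor force both rise by 11.39; unemployed unchanged → E = 183.74, U = 9.18, labor force = 192.92 million.
After the second change, unemployed and labor force both fall by 4.44 → E = 183.74, U = 4.74, labor force = 188.48 million.
New unemployment rate = 4.74 / 188.48 = 2.51%.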